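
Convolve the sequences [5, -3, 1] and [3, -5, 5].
y[0] = 5×3 = 15; y[1] = 5×-5 + -3×3 = -34; y[2] = 5×5 + -3×-5 + 1×3 = 43; y[3] = -3×5 + 1×-5 = -20; y[4] = 1×5 = 5

[15, -34, 43, -20, 5]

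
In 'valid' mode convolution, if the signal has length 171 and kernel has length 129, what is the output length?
'Valid' mode counts only positions where the kernel fully overlaps the signal: m - n + 1 = 171 - 129 + 1 = 43

43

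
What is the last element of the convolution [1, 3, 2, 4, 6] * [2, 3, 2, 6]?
Use y[k] = Σ_i a[i]·b[k-i] at k=7. y[7] = 6×6 = 36

36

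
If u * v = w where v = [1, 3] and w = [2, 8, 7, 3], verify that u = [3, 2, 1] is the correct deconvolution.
Forward-compute [3, 2, 1] * [1, 3]: w[0] = 3×1 = 3; w[1] = 3×3 + 2×1 = 11; w[2] = 2×3 + 1×1 = 7; w[3] = 1×3 = 3 → [3, 11, 7, 3]. Does not match given w = [2, 8, 7, 3].

Not verified. [3, 2, 1] * [1, 3] = [3, 11, 7, 3], which differs from [2, 8, 7, 3] at index 0.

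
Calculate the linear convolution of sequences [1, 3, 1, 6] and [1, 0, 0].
y[0] = 1×1 = 1; y[1] = 1×0 + 3×1 = 3; y[2] = 1×0 + 3×0 + 1×1 = 1; y[3] = 3×0 + 1×0 + 6×1 = 6; y[4] = 1×0 + 6×0 = 0; y[5] = 6×0 = 0

[1, 3, 1, 6, 0, 0]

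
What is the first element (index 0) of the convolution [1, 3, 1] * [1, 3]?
Use y[k] = Σ_i a[i]·b[k-i] at k=0. y[0] = 1×1 = 1

1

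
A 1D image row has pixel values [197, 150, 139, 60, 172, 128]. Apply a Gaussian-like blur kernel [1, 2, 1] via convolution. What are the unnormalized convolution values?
Convolve image row [197, 150, 139, 60, 172, 128] with kernel [1, 2, 1]: y[0] = 197×1 = 197; y[1] = 197×2 + 150×1 = 544; y[2] = 197×1 + 150×2 + 139×1 = 636; y[3] = 150×1 + 139×2 + 60×1 = 488; y[4] = 139×1 + 60×2 + 172×1 = 431; y[5] = 60×1 + 172×2 + 128×1 = 532; y[6] = 172×1 + 128×2 = 428; y[7] = 128×1 = 128 → [197, 544, 636, 488, 431, 532, 428, 128]. Normalization factor = sum(kernel) = 4.

[197, 544, 636, 488, 431, 532, 428, 128]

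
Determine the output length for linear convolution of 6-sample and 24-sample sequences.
Linear/full convolution length: m + n - 1 = 6 + 24 - 1 = 29

29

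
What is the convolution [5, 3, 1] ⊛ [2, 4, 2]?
y[0] = 5×2 = 10; y[1] = 5×4 + 3×2 = 26; y[2] = 5×2 + 3×4 + 1×2 = 24; y[3] = 3×2 + 1×4 = 10; y[4] = 1×2 = 2

[10, 26, 24, 10, 2]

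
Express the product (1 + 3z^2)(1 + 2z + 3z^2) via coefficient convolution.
Ascending coefficients: a = [1, 0, 3], b = [1, 2, 3]. c[0] = 1×1 = 1; c[1] = 1×2 + 0×1 = 2; c[2] = 1×3 + 0×2 + 3×1 = 6; c[3] = 0×3 + 3×2 = 6; c[4] = 3×3 = 9. Result coefficients: [1, 2, 6, 6, 9] → 1 + 2z + 6z^2 + 6z^3 + 9z^4

1 + 2z + 6z^2 + 6z^3 + 9z^4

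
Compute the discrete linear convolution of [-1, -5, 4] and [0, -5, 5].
y[0] = -1×0 = 0; y[1] = -1×-5 + -5×0 = 5; y[2] = -1×5 + -5×-5 + 4×0 = 20; y[3] = -5×5 + 4×-5 = -45; y[4] = 4×5 = 20

[0, 5, 20, -45, 20]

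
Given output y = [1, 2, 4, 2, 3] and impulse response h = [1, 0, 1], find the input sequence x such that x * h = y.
Deconvolve y=[1, 2, 4, 2, 3] by h=[1, 0, 1]. Since h[0]=1, solve forward: x[0] = y[0] / 1 = 1; x[1] = (y[1] - 1×0) / 1 = 2; x[2] = (y[2] - 2×0 - 1×1) / 1 = 3. So x = [1, 2, 3]. Check by forward convolution: y[0] = 1×1 = 1; y[1] = 1×0 + 2×1 = 2; y[2] = 1×1 + 2×0 + 3×1 = 4; y[3] = 2×1 + 3×0 = 2; y[4] = 3×1 = 3

[1, 2, 3]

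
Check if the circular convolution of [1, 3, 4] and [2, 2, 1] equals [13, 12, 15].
Recompute circular convolution of [1, 3, 4] and [2, 2, 1]: y[0] = 1×2 + 3×1 + 4×2 = 13; y[1] = 1×2 + 3×2 + 4×1 = 12; y[2] = 1×1 + 3×2 + 4×2 = 15 → [13, 12, 15]. Given [13, 12, 15] matches, so answer: Yes

Yes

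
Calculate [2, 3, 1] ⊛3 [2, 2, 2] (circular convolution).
Use y[k] = Σ_j s[j]·t[(k-j) mod 3]. y[0] = 2×2 + 3×2 + 1×2 = 12; y[1] = 2×2 + 3×2 + 1×2 = 12; y[2] = 2×2 + 3×2 + 1×2 = 12. Result: [12, 12, 12]

[12, 12, 12]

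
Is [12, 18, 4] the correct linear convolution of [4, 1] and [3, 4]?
Recompute linear convolution of [4, 1] and [3, 4]: y[0] = 4×3 = 12; y[1] = 4×4 + 1×3 = 19; y[2] = 1×4 = 4 → [12, 19, 4]. Compare to given [12, 18, 4]: they differ at index 1: given 18, correct 19, so answer: No

No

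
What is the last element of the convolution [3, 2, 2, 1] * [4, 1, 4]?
Use y[k] = Σ_i a[i]·b[k-i] at k=5. y[5] = 1×4 = 4

4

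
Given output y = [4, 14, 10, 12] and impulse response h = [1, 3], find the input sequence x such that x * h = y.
Deconvolve y=[4, 14, 10, 12] by h=[1, 3]. Since h[0]=1, solve forward: x[0] = y[0] / 1 = 4; x[1] = (y[1] - 4×3) / 1 = 2; x[2] = (y[2] - 2×3) / 1 = 4. So x = [4, 2, 4]. Check by forward convolution: y[0] = 4×1 = 4; y[1] = 4×3 + 2×1 = 14; y[2] = 2×3 + 4×1 = 10; y[3] = 4×3 = 12

[4, 2, 4]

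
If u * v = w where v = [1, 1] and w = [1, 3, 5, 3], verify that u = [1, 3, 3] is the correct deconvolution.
Forward-compute [1, 3, 3] * [1, 1]: w[0] = 1×1 = 1; w[1] = 1×1 + 3×1 = 4; w[2] = 3×1 + 3×1 = 6; w[3] = 3×1 = 3 → [1, 4, 6, 3]. Does not match given w = [1, 3, 5, 3].

Not verified. [1, 3, 3] * [1, 1] = [1, 4, 6, 3], which differs from [1, 3, 5, 3] at index 1.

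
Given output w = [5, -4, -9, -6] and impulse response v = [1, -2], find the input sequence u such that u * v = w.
Deconvolve w=[5, -4, -9, -6] by v=[1, -2]. Since v[0]=1, solve forward: u[0] = w[0] / 1 = 5; u[1] = (w[1] - 5×-2) / 1 = 6; u[2] = (w[2] - 6×-2) / 1 = 3. So u = [5, 6, 3]. Check by forward convolution: w[0] = 5×1 = 5; w[1] = 5×-2 + 6×1 = -4; w[2] = 6×-2 + 3×1 = -9; w[3] = 3×-2 = -6

[5, 6, 3]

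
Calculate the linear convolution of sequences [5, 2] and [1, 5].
y[0] = 5×1 = 5; y[1] = 5×5 + 2×1 = 27; y[2] = 2×5 = 10

[5, 27, 10]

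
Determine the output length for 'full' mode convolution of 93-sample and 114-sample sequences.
Linear/full convolution length: m + n - 1 = 93 + 114 - 1 = 206

206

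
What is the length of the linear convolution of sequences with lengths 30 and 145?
Linear/full convolution length: m + n - 1 = 30 + 145 - 1 = 174

174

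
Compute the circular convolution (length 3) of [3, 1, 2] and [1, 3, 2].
Use y[k] = Σ_j x[j]·h[(k-j) mod 3]. y[0] = 3×1 + 1×2 + 2×3 = 11; y[1] = 3×3 + 1×1 + 2×2 = 14; y[2] = 3×2 + 1×3 + 2×1 = 11. Result: [11, 14, 11]

[11, 14, 11]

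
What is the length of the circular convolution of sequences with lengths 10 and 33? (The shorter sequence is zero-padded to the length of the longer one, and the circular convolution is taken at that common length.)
Circular convolution (zero-padding the shorter input) has length max(m, n) = max(10, 33) = 33

33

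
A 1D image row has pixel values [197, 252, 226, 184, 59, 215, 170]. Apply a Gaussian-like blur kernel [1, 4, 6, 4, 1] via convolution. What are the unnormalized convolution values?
Convolve image row [197, 252, 226, 184, 59, 215, 170] with kernel [1, 4, 6, 4, 1]: y[0] = 197×1 = 197; y[1] = 197×4 + 252×1 = 1040; y[2] = 197×6 + 252×4 + 226×1 = 2416; y[3] = 197×4 + 252×6 + 226×4 + 184×1 = 3388; y[4] = 197×1 + 252×4 + 226×6 + 184×4 + 59×1 = 3356; y[5] = 252×1 + 226×4 + 184×6 + 59×4 + 215×1 = 2711; y[6] = 226×1 + 184×4 + 59×6 + 215×4 + 170×1 = 2346; y[7] = 184×1 + 59×4 + 215×6 + 170×4 = 2390; y[8] = 59×1 + 215×4 + 170×6 = 1939; y[9] = 215×1 + 170×4 = 895; y[10] = 170×1 = 170 → [197, 1040, 2416, 3388, 3356, 2711, 2346, 2390, 1939, 895, 170]. Normalization factor = sum(kernel) = 16.

[197, 1040, 2416, 3388, 3356, 2711, 2346, 2390, 1939, 895, 170]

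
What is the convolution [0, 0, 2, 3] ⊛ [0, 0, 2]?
y[0] = 0×0 = 0; y[1] = 0×0 + 0×0 = 0; y[2] = 0×2 + 0×0 + 2×0 = 0; y[3] = 0×2 + 2×0 + 3×0 = 0; y[4] = 2×2 + 3×0 = 4; y[5] = 3×2 = 6

[0, 0, 0, 0, 4, 6]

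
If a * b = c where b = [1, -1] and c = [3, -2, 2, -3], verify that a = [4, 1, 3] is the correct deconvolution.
Forward-compute [4, 1, 3] * [1, -1]: c[0] = 4×1 = 4; c[1] = 4×-1 + 1×1 = -3; c[2] = 1×-1 + 3×1 = 2; c[3] = 3×-1 = -3 → [4, -3, 2, -3]. Does not match given c = [3, -2, 2, -3].

Not verified. [4, 1, 3] * [1, -1] = [4, -3, 2, -3], which differs from [3, -2, 2, -3] at index 0.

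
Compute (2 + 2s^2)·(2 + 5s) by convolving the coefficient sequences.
Ascending coefficients: a = [2, 0, 2], b = [2, 5]. c[0] = 2×2 = 4; c[1] = 2×5 + 0×2 = 10; c[2] = 0×5 + 2×2 = 4; c[3] = 2×5 = 10. Result coefficients: [4, 10, 4, 10] → 4 + 10s + 4s^2 + 10s^3

4 + 10s + 4s^2 + 10s^3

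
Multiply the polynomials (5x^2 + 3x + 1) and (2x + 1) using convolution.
Ascending coefficients: a = [1, 3, 5], b = [1, 2]. c[0] = 1×1 = 1; c[1] = 1×2 + 3×1 = 5; c[2] = 3×2 + 5×1 = 11; c[3] = 5×2 = 10. Result coefficients: [1, 5, 11, 10] → 10x^3 + 11x^2 + 5x + 1

10x^3 + 11x^2 + 5x + 1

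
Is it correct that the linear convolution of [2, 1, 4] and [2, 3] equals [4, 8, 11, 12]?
Recompute linear convolution of [2, 1, 4] and [2, 3]: y[0] = 2×2 = 4; y[1] = 2×3 + 1×2 = 8; y[2] = 1×3 + 4×2 = 11; y[3] = 4×3 = 12 → [4, 8, 11, 12]. Given [4, 8, 11, 12] matches, so answer: Yes

Yes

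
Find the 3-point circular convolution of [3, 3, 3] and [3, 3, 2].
Use y[k] = Σ_j x[j]·h[(k-j) mod 3]. y[0] = 3×3 + 3×2 + 3×3 = 24; y[1] = 3×3 + 3×3 + 3×2 = 24; y[2] = 3×2 + 3×3 + 3×3 = 24. Result: [24, 24, 24]

[24, 24, 24]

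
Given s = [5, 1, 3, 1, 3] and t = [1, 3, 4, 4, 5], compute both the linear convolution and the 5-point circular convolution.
Linear: y_lin[0] = 5×1 = 5; y_lin[1] = 5×3 + 1×1 = 16; y_lin[2] = 5×4 + 1×3 + 3×1 = 26; y_lin[3] = 5×4 + 1×4 + 3×3 + 1×1 = 34; y_lin[4] = 5×5 + 1×4 + 3×4 + 1×3 + 3×1 = 47; y_lin[5] = 1×5 + 3×4 + 1×4 + 3×3 = 30; y_lin[6] = 3×5 + 1×4 + 3×4 = 31; y_lin[7] = 1×5 + 3×4 = 17; y_lin[8] = 3×5 = 15 → [5, 16, 26, 34, 47, 30, 31, 17, 15]. Circular (length 5): y[0] = 5×1 + 1×5 + 3×4 + 1×4 + 3×3 = 35; y[1] = 5×3 + 1×1 + 3×5 + 1×4 + 3×4 = 47; y[2] = 5×4 + 1×3 + 3×1 + 1×5 + 3×4 = 43; y[3] = 5×4 + 1×4 + 3×3 + 1×1 + 3×5 = 49; y[4] = 5×5 + 1×4 + 3×4 + 1×3 + 3×1 = 47 → [35, 47, 43, 49, 47]

Linear: [5, 16, 26, 34, 47, 30, 31, 17, 15], Circular: [35, 47, 43, 49, 47]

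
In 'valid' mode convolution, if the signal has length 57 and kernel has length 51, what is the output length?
'Valid' mode counts only positions where the kernel fully overlaps the signal: m - n + 1 = 57 - 51 + 1 = 7

7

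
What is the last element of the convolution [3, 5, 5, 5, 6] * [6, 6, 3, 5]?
Use y[k] = Σ_i a[i]·b[k-i] at k=7. y[7] = 6×5 = 30

30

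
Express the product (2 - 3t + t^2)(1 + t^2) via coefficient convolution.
Ascending coefficients: a = [2, -3, 1], b = [1, 0, 1]. c[0] = 2×1 = 2; c[1] = 2×0 + -3×1 = -3; c[2] = 2×1 + -3×0 + 1×1 = 3; c[3] = -3×1 + 1×0 = -3; c[4] = 1×1 = 1. Result coefficients: [2, -3, 3, -3, 1] → 2 - 3t + 3t^2 - 3t^3 + t^4

2 - 3t + 3t^2 - 3t^3 + t^4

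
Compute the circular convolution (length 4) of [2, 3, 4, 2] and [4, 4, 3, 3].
Use y[k] = Σ_j f[j]·g[(k-j) mod 4]. y[0] = 2×4 + 3×3 + 4×3 + 2×4 = 37; y[1] = 2×4 + 3×4 + 4×3 + 2×3 = 38; y[2] = 2×3 + 3×4 + 4×4 + 2×3 = 40; y[3] = 2×3 + 3×3 + 4×4 + 2×4 = 39. Result: [37, 38, 40, 39]

[37, 38, 40, 39]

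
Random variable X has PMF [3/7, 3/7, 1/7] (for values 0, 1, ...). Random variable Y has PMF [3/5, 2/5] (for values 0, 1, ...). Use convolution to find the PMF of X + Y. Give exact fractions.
P(X+Y=k) = Σ_i P(X=i)·P(Y=k-i) — a convolution of [3/7, 3/7, 1/7] and [3/5, 2/5]. P(X+Y=0) = (3/7)×(3/5) = 9/35; P(X+Y=1) = (3/7)×(2/5) + (3/7)×(3/5) = 6/35 + 9/35 = 3/7; P(X+Y=2) = (3/7)×(2/5) + (1/7)×(3/5) = 6/35 + 3/35 = 9/35; P(X+Y=3) = (1/7)×(2/5) = 2/35. PMF: [9/35, 3/7, 9/35, 2/35] (sums to 1 ✓)

[9/35, 3/7, 9/35, 2/35]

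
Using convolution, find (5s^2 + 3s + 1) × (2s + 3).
Ascending coefficients: a = [1, 3, 5], b = [3, 2]. c[0] = 1×3 = 3; c[1] = 1×2 + 3×3 = 11; c[2] = 3×2 + 5×3 = 21; c[3] = 5×2 = 10. Result coefficients: [3, 11, 21, 10] → 10s^3 + 21s^2 + 11s + 3

10s^3 + 21s^2 + 11s + 3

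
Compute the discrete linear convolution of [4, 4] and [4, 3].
y[0] = 4×4 = 16; y[1] = 4×3 + 4×4 = 28; y[2] = 4×3 = 12

[16, 28, 12]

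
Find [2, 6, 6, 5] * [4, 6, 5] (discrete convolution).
y[0] = 2×4 = 8; y[1] = 2×6 + 6×4 = 36; y[2] = 2×5 + 6×6 + 6×4 = 70; y[3] = 6×5 + 6×6 + 5×4 = 86; y[4] = 6×5 + 5×6 = 60; y[5] = 5×5 = 25

[8, 36, 70, 86, 60, 25]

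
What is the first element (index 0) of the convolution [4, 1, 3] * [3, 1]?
Use y[k] = Σ_i a[i]·b[k-i] at k=0. y[0] = 4×3 = 12

12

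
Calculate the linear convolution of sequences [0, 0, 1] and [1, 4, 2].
y[0] = 0×1 = 0; y[1] = 0×4 + 0×1 = 0; y[2] = 0×2 + 0×4 + 1×1 = 1; y[3] = 0×2 + 1×4 = 4; y[4] = 1×2 = 2

[0, 0, 1, 4, 2]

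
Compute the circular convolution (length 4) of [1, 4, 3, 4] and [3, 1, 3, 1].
Use y[k] = Σ_j f[j]·g[(k-j) mod 4]. y[0] = 1×3 + 4×1 + 3×3 + 4×1 = 20; y[1] = 1×1 + 4×3 + 3×1 + 4×3 = 28; y[2] = 1×3 + 4×1 + 3×3 + 4×1 = 20; y[3] = 1×1 + 4×3 + 3×1 + 4×3 = 28. Result: [20, 28, 20, 28]

[20, 28, 20, 28]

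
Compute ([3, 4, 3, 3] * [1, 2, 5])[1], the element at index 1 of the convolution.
Use y[k] = Σ_i a[i]·b[k-i] at k=1. y[1] = 3×2 + 4×1 = 10

10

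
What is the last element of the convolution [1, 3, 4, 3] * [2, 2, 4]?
Use y[k] = Σ_i a[i]·b[k-i] at k=5. y[5] = 3×4 = 12

12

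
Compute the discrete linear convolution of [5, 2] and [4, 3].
y[0] = 5×4 = 20; y[1] = 5×3 + 2×4 = 23; y[2] = 2×3 = 6

[20, 23, 6]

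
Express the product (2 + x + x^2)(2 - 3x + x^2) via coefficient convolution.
Ascending coefficients: a = [2, 1, 1], b = [2, -3, 1]. c[0] = 2×2 = 4; c[1] = 2×-3 + 1×2 = -4; c[2] = 2×1 + 1×-3 + 1×2 = 1; c[3] = 1×1 + 1×-3 = -2; c[4] = 1×1 = 1. Result coefficients: [4, -4, 1, -2, 1] → 4 - 4x + x^2 - 2x^3 + x^4

4 - 4x + x^2 - 2x^3 + x^4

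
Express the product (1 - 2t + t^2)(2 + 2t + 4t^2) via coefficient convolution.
Ascending coefficients: a = [1, -2, 1], b = [2, 2, 4]. c[0] = 1×2 = 2; c[1] = 1×2 + -2×2 = -2; c[2] = 1×4 + -2×2 + 1×2 = 2; c[3] = -2×4 + 1×2 = -6; c[4] = 1×4 = 4. Result coefficients: [2, -2, 2, -6, 4] → 2 - 2t + 2t^2 - 6t^3 + 4t^4

2 - 2t + 2t^2 - 6t^3 + 4t^4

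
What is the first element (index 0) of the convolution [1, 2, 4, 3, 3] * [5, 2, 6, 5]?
Use y[k] = Σ_i a[i]·b[k-i] at k=0. y[0] = 1×5 = 5

5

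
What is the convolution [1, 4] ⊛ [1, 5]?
y[0] = 1×1 = 1; y[1] = 1×5 + 4×1 = 9; y[2] = 4×5 = 20

[1, 9, 20]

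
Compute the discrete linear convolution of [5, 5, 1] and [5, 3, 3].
y[0] = 5×5 = 25; y[1] = 5×3 + 5×5 = 40; y[2] = 5×3 + 5×3 + 1×5 = 35; y[3] = 5×3 + 1×3 = 18; y[4] = 1×3 = 3

[25, 40, 35, 18, 3]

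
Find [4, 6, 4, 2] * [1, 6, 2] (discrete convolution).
y[0] = 4×1 = 4; y[1] = 4×6 + 6×1 = 30; y[2] = 4×2 + 6×6 + 4×1 = 48; y[3] = 6×2 + 4×6 + 2×1 = 38; y[4] = 4×2 + 2×6 = 20; y[5] = 2×2 = 4

[4, 30, 48, 38, 20, 4]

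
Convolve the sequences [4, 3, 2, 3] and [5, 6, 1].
y[0] = 4×5 = 20; y[1] = 4×6 + 3×5 = 39; y[2] = 4×1 + 3×6 + 2×5 = 32; y[3] = 3×1 + 2×6 + 3×5 = 30; y[4] = 2×1 + 3×6 = 20; y[5] = 3×1 = 3

[20, 39, 32, 30, 20, 3]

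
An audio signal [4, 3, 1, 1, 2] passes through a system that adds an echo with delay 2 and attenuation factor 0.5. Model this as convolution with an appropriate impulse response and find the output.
Direct-path + delayed-attenuated-path model → impulse response h = [1, 0, 0.5] (1 at lag 0, 0.5 at lag 2). Output y[n] = x[n] + 0.5·x[n - 2] (with x[n] = 0 outside 0..4): y[0] = 4 + 0.5×0 = 4; y[1] = 3 + 0.5×0 = 3; y[2] = 1 + 0.5×4 = 3.0; y[3] = 1 + 0.5×3 = 2.5; y[4] = 2 + 0.5×1 = 2.5; y[5] = 0 + 0.5×1 = 0.5; y[6] = 0 + 0.5×2 = 1.0. So y = [4, 3, 3.0, 2.5, 2.5, 0.5, 1.0]

[4, 3, 3.0, 2.5, 2.5, 0.5, 1.0]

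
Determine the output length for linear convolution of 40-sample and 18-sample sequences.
Linear/full convolution length: m + n - 1 = 40 + 18 - 1 = 57

57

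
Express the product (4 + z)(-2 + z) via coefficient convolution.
Ascending coefficients: a = [4, 1], b = [-2, 1]. c[0] = 4×-2 = -8; c[1] = 4×1 + 1×-2 = 2; c[2] = 1×1 = 1. Result coefficients: [-8, 2, 1] → -8 + 2z + z^2

-8 + 2z + z^2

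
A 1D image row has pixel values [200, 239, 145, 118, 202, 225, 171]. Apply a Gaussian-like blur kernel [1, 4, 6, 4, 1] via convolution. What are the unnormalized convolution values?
Convolve image row [200, 239, 145, 118, 202, 225, 171] with kernel [1, 4, 6, 4, 1]: y[0] = 200×1 = 200; y[1] = 200×4 + 239×1 = 1039; y[2] = 200×6 + 239×4 + 145×1 = 2301; y[3] = 200×4 + 239×6 + 145×4 + 118×1 = 2932; y[4] = 200×1 + 239×4 + 145×6 + 118×4 + 202×1 = 2700; y[5] = 239×1 + 145×4 + 118×6 + 202×4 + 225×1 = 2560; y[6] = 145×1 + 118×4 + 202×6 + 225×4 + 171×1 = 2900; y[7] = 118×1 + 202×4 + 225×6 + 171×4 = 2960; y[8] = 202×1 + 225×4 + 171×6 = 2128; y[9] = 225×1 + 171×4 = 909; y[10] = 171×1 = 171 → [200, 1039, 2301, 2932, 2700, 2560, 2900, 2960, 2128, 909, 171]. Normalization factor = sum(kernel) = 16.

[200, 1039, 2301, 2932, 2700, 2560, 2900, 2960, 2128, 909, 171]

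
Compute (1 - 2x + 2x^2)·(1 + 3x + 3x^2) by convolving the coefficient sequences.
Ascending coefficients: a = [1, -2, 2], b = [1, 3, 3]. c[0] = 1×1 = 1; c[1] = 1×3 + -2×1 = 1; c[2] = 1×3 + -2×3 + 2×1 = -1; c[3] = -2×3 + 2×3 = 0; c[4] = 2×3 = 6. Result coefficients: [1, 1, -1, 0, 6] → 1 + x - x^2 + 6x^4

1 + x - x^2 + 6x^4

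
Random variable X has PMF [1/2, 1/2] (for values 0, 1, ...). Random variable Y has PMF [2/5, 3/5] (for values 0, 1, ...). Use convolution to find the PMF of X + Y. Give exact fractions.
P(X+Y=k) = Σ_i P(X=i)·P(Y=k-i) — a convolution of [1/2, 1/2] and [2/5, 3/5]. P(X+Y=0) = (1/2)×(2/5) = 1/5; P(X+Y=1) = (1/2)×(3/5) + (1/2)×(2/5) = 3/10 + 1/5 = 1/2; P(X+Y=2) = (1/2)×(3/5) = 3/10. PMF: [1/5, 1/2, 3/10] (sums to 1 ✓)

[1/5, 1/2, 3/10]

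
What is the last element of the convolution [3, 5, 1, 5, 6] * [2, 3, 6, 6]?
Use y[k] = Σ_i a[i]·b[k-i] at k=7. y[7] = 6×6 = 36

36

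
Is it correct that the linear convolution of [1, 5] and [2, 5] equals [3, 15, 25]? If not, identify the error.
Recompute linear convolution of [1, 5] and [2, 5]: y[0] = 1×2 = 2; y[1] = 1×5 + 5×2 = 15; y[2] = 5×5 = 25 → [2, 15, 25]. Compare to given [3, 15, 25]: they differ at index 0: given 3, correct 2, so answer: No

No. Error at index 0: given 3, correct 2.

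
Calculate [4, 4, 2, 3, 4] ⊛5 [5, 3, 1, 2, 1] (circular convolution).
Use y[k] = Σ_j s[j]·t[(k-j) mod 5]. y[0] = 4×5 + 4×1 + 2×2 + 3×1 + 4×3 = 43; y[1] = 4×3 + 4×5 + 2×1 + 3×2 + 4×1 = 44; y[2] = 4×1 + 4×3 + 2×5 + 3×1 + 4×2 = 37; y[3] = 4×2 + 4×1 + 2×3 + 3×5 + 4×1 = 37; y[4] = 4×1 + 4×2 + 2×1 + 3×3 + 4×5 = 43. Result: [43, 44, 37, 37, 43]

[43, 44, 37, 37, 43]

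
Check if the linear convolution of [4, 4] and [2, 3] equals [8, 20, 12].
Recompute linear convolution of [4, 4] and [2, 3]: y[0] = 4×2 = 8; y[1] = 4×3 + 4×2 = 20; y[2] = 4×3 = 12 → [8, 20, 12]. Given [8, 20, 12] matches, so answer: Yes

Yes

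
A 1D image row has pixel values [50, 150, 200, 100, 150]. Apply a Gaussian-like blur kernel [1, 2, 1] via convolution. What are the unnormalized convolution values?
Convolve image row [50, 150, 200, 100, 150] with kernel [1, 2, 1]: y[0] = 50×1 = 50; y[1] = 50×2 + 150×1 = 250; y[2] = 50×1 + 150×2 + 200×1 = 550; y[3] = 150×1 + 200×2 + 100×1 = 650; y[4] = 200×1 + 100×2 + 150×1 = 550; y[5] = 100×1 + 150×2 = 400; y[6] = 150×1 = 150 → [50, 250, 550, 650, 550, 400, 150]. Normalization factor = sum(kernel) = 4.

[50, 250, 550, 650, 550, 400, 150]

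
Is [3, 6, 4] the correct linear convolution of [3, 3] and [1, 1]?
Recompute linear convolution of [3, 3] and [1, 1]: y[0] = 3×1 = 3; y[1] = 3×1 + 3×1 = 6; y[2] = 3×1 = 3 → [3, 6, 3]. Compare to given [3, 6, 4]: they differ at index 2: given 4, correct 3, so answer: No

No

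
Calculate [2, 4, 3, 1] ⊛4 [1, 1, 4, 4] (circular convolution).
Use y[k] = Σ_j u[j]·v[(k-j) mod 4]. y[0] = 2×1 + 4×4 + 3×4 + 1×1 = 31; y[1] = 2×1 + 4×1 + 3×4 + 1×4 = 22; y[2] = 2×4 + 4×1 + 3×1 + 1×4 = 19; y[3] = 2×4 + 4×4 + 3×1 + 1×1 = 28. Result: [31, 22, 19, 28]

[31, 22, 19, 28]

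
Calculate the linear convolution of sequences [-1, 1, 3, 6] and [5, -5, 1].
y[0] = -1×5 = -5; y[1] = -1×-5 + 1×5 = 10; y[2] = -1×1 + 1×-5 + 3×5 = 9; y[3] = 1×1 + 3×-5 + 6×5 = 16; y[4] = 3×1 + 6×-5 = -27; y[5] = 6×1 = 6

[-5, 10, 9, 16, -27, 6]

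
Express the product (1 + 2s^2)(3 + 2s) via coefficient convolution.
Ascending coefficients: a = [1, 0, 2], b = [3, 2]. c[0] = 1×3 = 3; c[1] = 1×2 + 0×3 = 2; c[2] = 0×2 + 2×3 = 6; c[3] = 2×2 = 4. Result coefficients: [3, 2, 6, 4] → 3 + 2s + 6s^2 + 4s^3

3 + 2s + 6s^2 + 4s^3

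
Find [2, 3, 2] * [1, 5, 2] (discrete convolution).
y[0] = 2×1 = 2; y[1] = 2×5 + 3×1 = 13; y[2] = 2×2 + 3×5 + 2×1 = 21; y[3] = 3×2 + 2×5 = 16; y[4] = 2×2 = 4

[2, 13, 21, 16, 4]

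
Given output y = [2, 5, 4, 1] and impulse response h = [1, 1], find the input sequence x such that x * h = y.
Deconvolve y=[2, 5, 4, 1] by h=[1, 1]. Since h[0]=1, solve forward: x[0] = y[0] / 1 = 2; x[1] = (y[1] - 2×1) / 1 = 3; x[2] = (y[2] - 3×1) / 1 = 1. So x = [2, 3, 1]. Check by forward convolution: y[0] = 2×1 = 2; y[1] = 2×1 + 3×1 = 5; y[2] = 3×1 + 1×1 = 4; y[3] = 1×1 = 1

[2, 3, 1]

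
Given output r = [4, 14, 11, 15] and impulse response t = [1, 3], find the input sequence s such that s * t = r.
Deconvolve r=[4, 14, 11, 15] by t=[1, 3]. Since t[0]=1, solve forward: s[0] = r[0] / 1 = 4; s[1] = (r[1] - 4×3) / 1 = 2; s[2] = (r[2] - 2×3) / 1 = 5. So s = [4, 2, 5]. Check by forward convolution: r[0] = 4×1 = 4; r[1] = 4×3 + 2×1 = 14; r[2] = 2×3 + 5×1 = 11; r[3] = 5×3 = 15

[4, 2, 5]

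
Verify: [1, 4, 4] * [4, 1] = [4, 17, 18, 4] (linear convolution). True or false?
Recompute linear convolution of [1, 4, 4] and [4, 1]: y[0] = 1×4 = 4; y[1] = 1×1 + 4×4 = 17; y[2] = 4×1 + 4×4 = 20; y[3] = 4×1 = 4 → [4, 17, 20, 4]. Compare to given [4, 17, 18, 4]: they differ at index 2: given 18, correct 20, so answer: No

No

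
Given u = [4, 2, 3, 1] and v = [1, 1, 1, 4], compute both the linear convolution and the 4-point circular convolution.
Linear: y_lin[0] = 4×1 = 4; y_lin[1] = 4×1 + 2×1 = 6; y_lin[2] = 4×1 + 2×1 + 3×1 = 9; y_lin[3] = 4×4 + 2×1 + 3×1 + 1×1 = 22; y_lin[4] = 2×4 + 3×1 + 1×1 = 12; y_lin[5] = 3×4 + 1×1 = 13; y_lin[6] = 1×4 = 4 → [4, 6, 9, 22, 12, 13, 4]. Circular (length 4): y[0] = 4×1 + 2×4 + 3×1 + 1×1 = 16; y[1] = 4×1 + 2×1 + 3×4 + 1×1 = 19; y[2] = 4×1 + 2×1 + 3×1 + 1×4 = 13; y[3] = 4×4 + 2×1 + 3×1 + 1×1 = 22 → [16, 19, 13, 22]

Linear: [4, 6, 9, 22, 12, 13, 4], Circular: [16, 19, 13, 22]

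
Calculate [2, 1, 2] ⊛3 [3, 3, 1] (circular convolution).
Use y[k] = Σ_j u[j]·v[(k-j) mod 3]. y[0] = 2×3 + 1×1 + 2×3 = 13; y[1] = 2×3 + 1×3 + 2×1 = 11; y[2] = 2×1 + 1×3 + 2×3 = 11. Result: [13, 11, 11]

[13, 11, 11]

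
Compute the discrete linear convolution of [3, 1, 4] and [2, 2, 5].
y[0] = 3×2 = 6; y[1] = 3×2 + 1×2 = 8; y[2] = 3×5 + 1×2 + 4×2 = 25; y[3] = 1×5 + 4×2 = 13; y[4] = 4×5 = 20

[6, 8, 25, 13, 20]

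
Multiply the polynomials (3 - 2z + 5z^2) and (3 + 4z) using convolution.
Ascending coefficients: a = [3, -2, 5], b = [3, 4]. c[0] = 3×3 = 9; c[1] = 3×4 + -2×3 = 6; c[2] = -2×4 + 5×3 = 7; c[3] = 5×4 = 20. Result coefficients: [9, 6, 7, 20] → 9 + 6z + 7z^2 + 20z^3

9 + 6z + 7z^2 + 20z^3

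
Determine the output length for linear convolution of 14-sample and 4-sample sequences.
Linear/full convolution length: m + n - 1 = 14 + 4 - 1 = 17

17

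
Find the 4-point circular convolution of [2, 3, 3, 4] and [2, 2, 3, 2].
Use y[k] = Σ_j a[j]·b[(k-j) mod 4]. y[0] = 2×2 + 3×2 + 3×3 + 4×2 = 27; y[1] = 2×2 + 3×2 + 3×2 + 4×3 = 28; y[2] = 2×3 + 3×2 + 3×2 + 4×2 = 26; y[3] = 2×2 + 3×3 + 3×2 + 4×2 = 27. Result: [27, 28, 26, 27]

[27, 28, 26, 27]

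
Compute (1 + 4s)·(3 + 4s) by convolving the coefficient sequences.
Ascending coefficients: a = [1, 4], b = [3, 4]. c[0] = 1×3 = 3; c[1] = 1×4 + 4×3 = 16; c[2] = 4×4 = 16. Result coefficients: [3, 16, 16] → 3 + 16s + 16s^2

3 + 16s + 16s^2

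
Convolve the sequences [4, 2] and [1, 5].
y[0] = 4×1 = 4; y[1] = 4×5 + 2×1 = 22; y[2] = 2×5 = 10

[4, 22, 10]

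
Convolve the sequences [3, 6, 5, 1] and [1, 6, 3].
y[0] = 3×1 = 3; y[1] = 3×6 + 6×1 = 24; y[2] = 3×3 + 6×6 + 5×1 = 50; y[3] = 6×3 + 5×6 + 1×1 = 49; y[4] = 5×3 + 1×6 = 21; y[5] = 1×3 = 3

[3, 24, 50, 49, 21, 3]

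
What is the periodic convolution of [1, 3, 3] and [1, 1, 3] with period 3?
Use y[k] = Σ_j f[j]·g[(k-j) mod 3]. y[0] = 1×1 + 3×3 + 3×1 = 13; y[1] = 1×1 + 3×1 + 3×3 = 13; y[2] = 1×3 + 3×1 + 3×1 = 9. Result: [13, 13, 9]

[13, 13, 9]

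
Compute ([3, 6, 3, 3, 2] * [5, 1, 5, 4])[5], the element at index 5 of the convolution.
Use y[k] = Σ_i a[i]·b[k-i] at k=5. y[5] = 3×4 + 3×5 + 2×1 = 29

29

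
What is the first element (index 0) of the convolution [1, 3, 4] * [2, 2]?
Use y[k] = Σ_i a[i]·b[k-i] at k=0. y[0] = 1×2 = 2

2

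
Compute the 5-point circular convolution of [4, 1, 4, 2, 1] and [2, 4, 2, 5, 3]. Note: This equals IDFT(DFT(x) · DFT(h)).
Either evaluate y[k] = Σ_j x[j]·h[(k-j) mod 5] directly, or use IDFT(DFT(x) · DFT(h)). y[0] = 4×2 + 1×3 + 4×5 + 2×2 + 1×4 = 39; y[1] = 4×4 + 1×2 + 4×3 + 2×5 + 1×2 = 42; y[2] = 4×2 + 1×4 + 4×2 + 2×3 + 1×5 = 31; y[3] = 4×5 + 1×2 + 4×4 + 2×2 + 1×3 = 45; y[4] = 4×3 + 1×5 + 4×2 + 2×4 + 1×2 = 35. Result: [39, 42, 31, 45, 35]

[39, 42, 31, 45, 35]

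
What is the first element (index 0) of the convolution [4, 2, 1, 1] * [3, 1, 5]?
Use y[k] = Σ_i a[i]·b[k-i] at k=0. y[0] = 4×3 = 12

12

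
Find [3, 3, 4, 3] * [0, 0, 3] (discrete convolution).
y[0] = 3×0 = 0; y[1] = 3×0 + 3×0 = 0; y[2] = 3×3 + 3×0 + 4×0 = 9; y[3] = 3×3 + 4×0 + 3×0 = 9; y[4] = 4×3 + 3×0 = 12; y[5] = 3×3 = 9

[0, 0, 9, 9, 12, 9]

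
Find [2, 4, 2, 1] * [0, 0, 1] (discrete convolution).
y[0] = 2×0 = 0; y[1] = 2×0 + 4×0 = 0; y[2] = 2×1 + 4×0 + 2×0 = 2; y[3] = 4×1 + 2×0 + 1×0 = 4; y[4] = 2×1 + 1×0 = 2; y[5] = 1×1 = 1

[0, 0, 2, 4, 2, 1]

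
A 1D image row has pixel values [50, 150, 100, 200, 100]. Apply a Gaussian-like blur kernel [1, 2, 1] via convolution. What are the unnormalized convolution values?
Convolve image row [50, 150, 100, 200, 100] with kernel [1, 2, 1]: y[0] = 50×1 = 50; y[1] = 50×2 + 150×1 = 250; y[2] = 50×1 + 150×2 + 100×1 = 450; y[3] = 150×1 + 100×2 + 200×1 = 550; y[4] = 100×1 + 200×2 + 100×1 = 600; y[5] = 200×1 + 100×2 = 400; y[6] = 100×1 = 100 → [50, 250, 450, 550, 600, 400, 100]. Normalization factor = sum(kernel) = 4.

[50, 250, 450, 550, 600, 400, 100]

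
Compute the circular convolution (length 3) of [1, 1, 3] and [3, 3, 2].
Use y[k] = Σ_j s[j]·t[(k-j) mod 3]. y[0] = 1×3 + 1×2 + 3×3 = 14; y[1] = 1×3 + 1×3 + 3×2 = 12; y[2] = 1×2 + 1×3 + 3×3 = 14. Result: [14, 12, 14]

[14, 12, 14]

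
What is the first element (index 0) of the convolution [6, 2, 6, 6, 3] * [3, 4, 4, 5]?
Use y[k] = Σ_i a[i]·b[k-i] at k=0. y[0] = 6×3 = 18

18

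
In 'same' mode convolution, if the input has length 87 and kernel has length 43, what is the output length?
'Same' mode returns an output with the same length as the input: 87

87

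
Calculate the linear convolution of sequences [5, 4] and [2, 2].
y[0] = 5×2 = 10; y[1] = 5×2 + 4×2 = 18; y[2] = 4×2 = 8

[10, 18, 8]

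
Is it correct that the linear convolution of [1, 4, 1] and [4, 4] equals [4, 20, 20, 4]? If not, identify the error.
Recompute linear convolution of [1, 4, 1] and [4, 4]: y[0] = 1×4 = 4; y[1] = 1×4 + 4×4 = 20; y[2] = 4×4 + 1×4 = 20; y[3] = 1×4 = 4 → [4, 20, 20, 4]. Given [4, 20, 20, 4] matches, so answer: Yes

Yes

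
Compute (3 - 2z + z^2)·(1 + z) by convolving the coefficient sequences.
Ascending coefficients: a = [3, -2, 1], b = [1, 1]. c[0] = 3×1 = 3; c[1] = 3×1 + -2×1 = 1; c[2] = -2×1 + 1×1 = -1; c[3] = 1×1 = 1. Result coefficients: [3, 1, -1, 1] → 3 + z - z^2 + z^3

3 + z - z^2 + z^3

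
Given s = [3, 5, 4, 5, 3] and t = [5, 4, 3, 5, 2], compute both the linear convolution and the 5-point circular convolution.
Linear: y_lin[0] = 3×5 = 15; y_lin[1] = 3×4 + 5×5 = 37; y_lin[2] = 3×3 + 5×4 + 4×5 = 49; y_lin[3] = 3×5 + 5×3 + 4×4 + 5×5 = 71; y_lin[4] = 3×2 + 5×5 + 4×3 + 5×4 + 3×5 = 78; y_lin[5] = 5×2 + 4×5 + 5×3 + 3×4 = 57; y_lin[6] = 4×2 + 5×5 + 3×3 = 42; y_lin[7] = 5×2 + 3×5 = 25; y_lin[8] = 3×2 = 6 → [15, 37, 49, 71, 78, 57, 42, 25, 6]. Circular (length 5): y[0] = 3×5 + 5×2 + 4×5 + 5×3 + 3×4 = 72; y[1] = 3×4 + 5×5 + 4×2 + 5×5 + 3×3 = 79; y[2] = 3×3 + 5×4 + 4×5 + 5×2 + 3×5 = 74; y[3] = 3×5 + 5×3 + 4×4 + 5×5 + 3×2 = 77; y[4] = 3×2 + 5×5 + 4×3 + 5×4 + 3×5 = 78 → [72, 79, 74, 77, 78]

Linear: [15, 37, 49, 71, 78, 57, 42, 25, 6], Circular: [72, 79, 74, 77, 78]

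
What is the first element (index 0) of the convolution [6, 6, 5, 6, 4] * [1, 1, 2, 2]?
Use y[k] = Σ_i a[i]·b[k-i] at k=0. y[0] = 6×1 = 6

6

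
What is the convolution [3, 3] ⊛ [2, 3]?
y[0] = 3×2 = 6; y[1] = 3×3 + 3×2 = 15; y[2] = 3×3 = 9

[6, 15, 9]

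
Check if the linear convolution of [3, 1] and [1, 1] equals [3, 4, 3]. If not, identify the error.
Recompute linear convolution of [3, 1] and [1, 1]: y[0] = 3×1 = 3; y[1] = 3×1 + 1×1 = 4; y[2] = 1×1 = 1 → [3, 4, 1]. Compare to given [3, 4, 3]: they differ at index 2: given 3, correct 1, so answer: No

No. Error at index 2: given 3, correct 1.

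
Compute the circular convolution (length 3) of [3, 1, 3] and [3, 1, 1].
Use y[k] = Σ_j f[j]·g[(k-j) mod 3]. y[0] = 3×3 + 1×1 + 3×1 = 13; y[1] = 3×1 + 1×3 + 3×1 = 9; y[2] = 3×1 + 1×1 + 3×3 = 13. Result: [13, 9, 13]

[13, 9, 13]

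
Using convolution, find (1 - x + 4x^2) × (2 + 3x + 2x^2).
Ascending coefficients: a = [1, -1, 4], b = [2, 3, 2]. c[0] = 1×2 = 2; c[1] = 1×3 + -1×2 = 1; c[2] = 1×2 + -1×3 + 4×2 = 7; c[3] = -1×2 + 4×3 = 10; c[4] = 4×2 = 8. Result coefficients: [2, 1, 7, 10, 8] → 2 + x + 7x^2 + 10x^3 + 8x^4

2 + x + 7x^2 + 10x^3 + 8x^4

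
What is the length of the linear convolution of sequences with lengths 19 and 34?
Linear/full convolution length: m + n - 1 = 19 + 34 - 1 = 52

52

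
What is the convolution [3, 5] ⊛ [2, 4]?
y[0] = 3×2 = 6; y[1] = 3×4 + 5×2 = 22; y[2] = 5×4 = 20

[6, 22, 20]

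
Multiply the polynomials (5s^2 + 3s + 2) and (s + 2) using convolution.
Ascending coefficients: a = [2, 3, 5], b = [2, 1]. c[0] = 2×2 = 4; c[1] = 2×1 + 3×2 = 8; c[2] = 3×1 + 5×2 = 13; c[3] = 5×1 = 5. Result coefficients: [4, 8, 13, 5] → 5s^3 + 13s^2 + 8s + 4

5s^3 + 13s^2 + 8s + 4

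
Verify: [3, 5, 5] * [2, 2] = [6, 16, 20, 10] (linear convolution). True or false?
Recompute linear convolution of [3, 5, 5] and [2, 2]: y[0] = 3×2 = 6; y[1] = 3×2 + 5×2 = 16; y[2] = 5×2 + 5×2 = 20; y[3] = 5×2 = 10 → [6, 16, 20, 10]. Given [6, 16, 20, 10] matches, so answer: Yes

Yes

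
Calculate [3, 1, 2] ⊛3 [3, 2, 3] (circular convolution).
Use y[k] = Σ_j a[j]·b[(k-j) mod 3]. y[0] = 3×3 + 1×3 + 2×2 = 16; y[1] = 3×2 + 1×3 + 2×3 = 15; y[2] = 3×3 + 1×2 + 2×3 = 17. Result: [16, 15, 17]

[16, 15, 17]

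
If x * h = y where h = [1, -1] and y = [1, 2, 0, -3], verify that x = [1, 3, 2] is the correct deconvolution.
Forward-compute [1, 3, 2] * [1, -1]: y[0] = 1×1 = 1; y[1] = 1×-1 + 3×1 = 2; y[2] = 3×-1 + 2×1 = -1; y[3] = 2×-1 = -2 → [1, 2, -1, -2]. Does not match given y = [1, 2, 0, -3].

Not verified. [1, 3, 2] * [1, -1] = [1, 2, -1, -2], which differs from [1, 2, 0, -3] at index 2.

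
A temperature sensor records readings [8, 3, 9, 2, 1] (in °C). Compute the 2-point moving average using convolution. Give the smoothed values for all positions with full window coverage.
2-point moving average kernel = [1, 1]. Apply in 'valid' mode (full window coverage): avg[0] = (8 + 3) / 2 = 5.5; avg[1] = (3 + 9) / 2 = 6.0; avg[2] = (9 + 2) / 2 = 5.5; avg[3] = (2 + 1) / 2 = 1.5. Smoothed values: [5.5, 6.0, 5.5, 1.5]

[5.5, 6.0, 5.5, 1.5]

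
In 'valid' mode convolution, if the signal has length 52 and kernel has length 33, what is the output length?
'Valid' mode counts only positions where the kernel fully overlaps the signal: m - n + 1 = 52 - 33 + 1 = 20

20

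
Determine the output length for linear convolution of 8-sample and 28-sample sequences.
Linear/full convolution length: m + n - 1 = 8 + 28 - 1 = 35

35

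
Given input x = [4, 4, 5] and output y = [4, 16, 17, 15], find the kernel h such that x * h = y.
Output length 4 = len(x) + len(h) - 1 ⇒ len(h) = 2. Solve h forward using h[k] = (y[k] - Σ_{i≥1} x[i]·h[k-i]) / x[0]: h[0] = y[0] / x[0] = 4 / 4 = 1; h[1] = (y[1] - 4×1) / x[0] = (16 - 4×1) / 4 = 3. So h = [1, 3]. Forward-check [4, 4, 5] * [1, 3]: y[0] = 4×1 = 4; y[1] = 4×3 + 4×1 = 16; y[2] = 4×3 + 5×1 = 17; y[3] = 5×3 = 15 → [4, 16, 17, 15] ✓

[1, 3]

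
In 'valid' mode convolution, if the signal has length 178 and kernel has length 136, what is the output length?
'Valid' mode counts only positions where the kernel fully overlaps the signal: m - n + 1 = 178 - 136 + 1 = 43

43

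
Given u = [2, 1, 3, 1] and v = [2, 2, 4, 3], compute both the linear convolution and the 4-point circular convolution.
Linear: y_lin[0] = 2×2 = 4; y_lin[1] = 2×2 + 1×2 = 6; y_lin[2] = 2×4 + 1×2 + 3×2 = 16; y_lin[3] = 2×3 + 1×4 + 3×2 + 1×2 = 18; y_lin[4] = 1×3 + 3×4 + 1×2 = 17; y_lin[5] = 3×3 + 1×4 = 13; y_lin[6] = 1×3 = 3 → [4, 6, 16, 18, 17, 13, 3]. Circular (length 4): y[0] = 2×2 + 1×3 + 3×4 + 1×2 = 21; y[1] = 2×2 + 1×2 + 3×3 + 1×4 = 19; y[2] = 2×4 + 1×2 + 3×2 + 1×3 = 19; y[3] = 2×3 + 1×4 + 3×2 + 1×2 = 18 → [21, 19, 19, 18]

Linear: [4, 6, 16, 18, 17, 13, 3], Circular: [21, 19, 19, 18]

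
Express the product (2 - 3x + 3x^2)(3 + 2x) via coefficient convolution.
Ascending coefficients: a = [2, -3, 3], b = [3, 2]. c[0] = 2×3 = 6; c[1] = 2×2 + -3×3 = -5; c[2] = -3×2 + 3×3 = 3; c[3] = 3×2 = 6. Result coefficients: [6, -5, 3, 6] → 6 - 5x + 3x^2 + 6x^3

6 - 5x + 3x^2 + 6x^3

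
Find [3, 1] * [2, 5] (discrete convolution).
y[0] = 3×2 = 6; y[1] = 3×5 + 1×2 = 17; y[2] = 1×5 = 5

[6, 17, 5]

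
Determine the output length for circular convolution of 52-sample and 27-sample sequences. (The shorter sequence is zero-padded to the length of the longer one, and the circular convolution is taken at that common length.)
Circular convolution (zero-padding the shorter input) has length max(m, n) = max(52, 27) = 52

52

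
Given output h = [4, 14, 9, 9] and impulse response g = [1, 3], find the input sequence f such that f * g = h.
Deconvolve h=[4, 14, 9, 9] by g=[1, 3]. Since g[0]=1, solve forward: f[0] = h[0] / 1 = 4; f[1] = (h[1] - 4×3) / 1 = 2; f[2] = (h[2] - 2×3) / 1 = 3. So f = [4, 2, 3]. Check by forward convolution: h[0] = 4×1 = 4; h[1] = 4×3 + 2×1 = 14; h[2] = 2×3 + 3×1 = 9; h[3] = 3×3 = 9

[4, 2, 3]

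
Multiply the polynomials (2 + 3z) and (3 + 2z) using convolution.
Ascending coefficients: a = [2, 3], b = [3, 2]. c[0] = 2×3 = 6; c[1] = 2×2 + 3×3 = 13; c[2] = 3×2 = 6. Result coefficients: [6, 13, 6] → 6 + 13z + 6z^2

6 + 13z + 6z^2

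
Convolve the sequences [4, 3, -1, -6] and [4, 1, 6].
y[0] = 4×4 = 16; y[1] = 4×1 + 3×4 = 16; y[2] = 4×6 + 3×1 + -1×4 = 23; y[3] = 3×6 + -1×1 + -6×4 = -7; y[4] = -1×6 + -6×1 = -12; y[5] = -6×6 = -36

[16, 16, 23, -7, -12, -36]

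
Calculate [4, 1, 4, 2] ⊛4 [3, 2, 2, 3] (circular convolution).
Use y[k] = Σ_j a[j]·b[(k-j) mod 4]. y[0] = 4×3 + 1×3 + 4×2 + 2×2 = 27; y[1] = 4×2 + 1×3 + 4×3 + 2×2 = 27; y[2] = 4×2 + 1×2 + 4×3 + 2×3 = 28; y[3] = 4×3 + 1×2 + 4×2 + 2×3 = 28. Result: [27, 27, 28, 28]

[27, 27, 28, 28]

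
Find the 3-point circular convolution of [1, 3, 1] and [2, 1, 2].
Use y[k] = Σ_j u[j]·v[(k-j) mod 3]. y[0] = 1×2 + 3×2 + 1×1 = 9; y[1] = 1×1 + 3×2 + 1×2 = 9; y[2] = 1×2 + 3×1 + 1×2 = 7. Result: [9, 9, 7]

[9, 9, 7]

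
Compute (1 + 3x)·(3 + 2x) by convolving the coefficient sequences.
Ascending coefficients: a = [1, 3], b = [3, 2]. c[0] = 1×3 = 3; c[1] = 1×2 + 3×3 = 11; c[2] = 3×2 = 6. Result coefficients: [3, 11, 6] → 3 + 11x + 6x^2

3 + 11x + 6x^2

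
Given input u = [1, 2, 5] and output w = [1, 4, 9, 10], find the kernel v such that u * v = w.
Output length 4 = len(u) + len(v) - 1 ⇒ len(v) = 2. Solve v forward using v[k] = (w[k] - Σ_{i≥1} u[i]·v[k-i]) / u[0]: v[0] = w[0] / u[0] = 1 / 1 = 1; v[1] = (w[1] - 2×1) / u[0] = (4 - 2×1) / 1 = 2. So v = [1, 2]. Forward-check [1, 2, 5] * [1, 2]: w[0] = 1×1 = 1; w[1] = 1×2 + 2×1 = 4; w[2] = 2×2 + 5×1 = 9; w[3] = 5×2 = 10 → [1, 4, 9, 10] ✓

[1, 2]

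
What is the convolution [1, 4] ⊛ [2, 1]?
y[0] = 1×2 = 2; y[1] = 1×1 + 4×2 = 9; y[2] = 4×1 = 4

[2, 9, 4]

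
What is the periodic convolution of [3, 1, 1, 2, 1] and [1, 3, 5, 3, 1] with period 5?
Use y[k] = Σ_j u[j]·v[(k-j) mod 5]. y[0] = 3×1 + 1×1 + 1×3 + 2×5 + 1×3 = 20; y[1] = 3×3 + 1×1 + 1×1 + 2×3 + 1×5 = 22; y[2] = 3×5 + 1×3 + 1×1 + 2×1 + 1×3 = 24; y[3] = 3×3 + 1×5 + 1×3 + 2×1 + 1×1 = 20; y[4] = 3×1 + 1×3 + 1×5 + 2×3 + 1×1 = 18. Result: [20, 22, 24, 20, 18]

[20, 22, 24, 20, 18]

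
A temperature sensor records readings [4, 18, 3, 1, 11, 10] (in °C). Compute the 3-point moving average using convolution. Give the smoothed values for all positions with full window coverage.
3-point moving average kernel = [1, 1, 1]. Apply in 'valid' mode (full window coverage): avg[0] = (4 + 18 + 3) / 3 = 8.33; avg[1] = (18 + 3 + 1) / 3 = 7.33; avg[2] = (3 + 1 + 11) / 3 = 5.0; avg[3] = (1 + 11 + 10) / 3 = 7.33. Smoothed values: [8.33, 7.33, 5.0, 7.33]

[8.33, 7.33, 5.0, 7.33]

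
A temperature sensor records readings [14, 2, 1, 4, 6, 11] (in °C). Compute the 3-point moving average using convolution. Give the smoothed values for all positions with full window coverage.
3-point moving average kernel = [1, 1, 1]. Apply in 'valid' mode (full window coverage): avg[0] = (14 + 2 + 1) / 3 = 5.67; avg[1] = (2 + 1 + 4) / 3 = 2.33; avg[2] = (1 + 4 + 6) / 3 = 3.67; avg[3] = (4 + 6 + 11) / 3 = 7.0. Smoothed values: [5.67, 2.33, 3.67, 7.0]

[5.67, 2.33, 3.67, 7.0]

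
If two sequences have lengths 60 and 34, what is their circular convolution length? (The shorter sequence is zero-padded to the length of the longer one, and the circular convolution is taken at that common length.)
Circular convolution (zero-padding the shorter input) has length max(m, n) = max(60, 34) = 60

60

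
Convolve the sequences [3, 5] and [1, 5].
y[0] = 3×1 = 3; y[1] = 3×5 + 5×1 = 20; y[2] = 5×5 = 25

[3, 20, 25]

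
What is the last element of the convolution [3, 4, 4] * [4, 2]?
Use y[k] = Σ_i a[i]·b[k-i] at k=3. y[3] = 4×2 = 8

8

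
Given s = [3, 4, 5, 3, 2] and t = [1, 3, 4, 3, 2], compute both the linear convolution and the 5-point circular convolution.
Linear: y_lin[0] = 3×1 = 3; y_lin[1] = 3×3 + 4×1 = 13; y_lin[2] = 3×4 + 4×3 + 5×1 = 29; y_lin[3] = 3×3 + 4×4 + 5×3 + 3×1 = 43; y_lin[4] = 3×2 + 4×3 + 5×4 + 3×3 + 2×1 = 49; y_lin[5] = 4×2 + 5×3 + 3×4 + 2×3 = 41; y_lin[6] = 5×2 + 3×3 + 2×4 = 27; y_lin[7] = 3×2 + 2×3 = 12; y_lin[8] = 2×2 = 4 → [3, 13, 29, 43, 49, 41, 27, 12, 4]. Circular (length 5): y[0] = 3×1 + 4×2 + 5×3 + 3×4 + 2×3 = 44; y[1] = 3×3 + 4×1 + 5×2 + 3×3 + 2×4 = 40; y[2] = 3×4 + 4×3 + 5×1 + 3×2 + 2×3 = 41; y[3] = 3×3 + 4×4 + 5×3 + 3×1 + 2×2 = 47; y[4] = 3×2 + 4×3 + 5×4 + 3×3 + 2×1 = 49 → [44, 40, 41, 47, 49]

Linear: [3, 13, 29, 43, 49, 41, 27, 12, 4], Circular: [44, 40, 41, 47, 49]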